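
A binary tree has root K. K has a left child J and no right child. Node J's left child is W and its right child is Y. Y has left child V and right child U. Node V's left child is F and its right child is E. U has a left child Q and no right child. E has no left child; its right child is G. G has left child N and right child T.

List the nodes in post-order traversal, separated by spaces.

Post-order visits the left subtree, then the right subtree, then the node.
At K: go left to J.
  At J: go left to W.
    W is a leaf — visit W.
  At J: go right to Y.
    At Y: go left to V.
      At V: go left to F.
        F is a leaf — visit F.
      At V: go right to E.
        At E: no left child.
        At E: go right to G.
          At G: go left to N.
            N is a leaf — visit N.
          At G: go right to T.
            T is a leaf — visit T.
          Visit G.
        Visit E.
      Visit V.
    At Y: go right to U.
      At U: go left to Q.
        Q is a leaf — visit Q.
      At U: no right child.
      Visit U.
    Visit Y.
  Visit J.
At K: no right child.
Visit K.

W F N T G E V Q U Y J K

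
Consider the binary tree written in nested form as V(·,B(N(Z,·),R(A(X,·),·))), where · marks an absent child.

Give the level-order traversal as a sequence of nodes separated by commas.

Level-order visits nodes level by level from the root, left to right within each level.
Level 0: V
Level 1: B
Level 2: N, R
Level 3: Z, A
Level 4: X

V, B, N, R, Z, A, X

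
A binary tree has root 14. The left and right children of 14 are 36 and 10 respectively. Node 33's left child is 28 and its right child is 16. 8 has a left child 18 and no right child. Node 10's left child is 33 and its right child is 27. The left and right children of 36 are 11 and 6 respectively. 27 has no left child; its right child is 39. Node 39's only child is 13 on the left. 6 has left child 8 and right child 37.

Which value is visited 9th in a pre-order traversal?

33

Pre-order visits the node, then its left subtree, then its right subtree.
Visit 14.
At 14: go left to 36.
  Visit 36.
  At 36: go left to 11.
    11 is a leaf — visit 11.
  At 36: go right to 6.
    Visit 6.
    At 6: go left to 8.
      Visit 8.
      At 8: go left to 18.
        18 is a leaf — visit 18.
      At 8: no right child.
    At 6: go right to 37.
      37 is a leaf — visit 37.
At 14: go right to 10.
  Visit 10.
  At 10: go left to 33.
    Visit 33.
    At 33: go left to 28.
      28 is a leaf — visit 28.
    At 33: go right to 16.
      16 is a leaf — visit 16.
  At 10: go right to 27.
    Visit 27.
    At 27: no left child.
    At 27: go right to 39.
      Visit 39.
      At 39: go left to 13.
        13 is a leaf — visit 13.
      At 39: no right child.
Full pre-order sequence: 14, 36, 11, 6, 8, 18, 37, 10, 33, 28, 16, 27, 39, 13.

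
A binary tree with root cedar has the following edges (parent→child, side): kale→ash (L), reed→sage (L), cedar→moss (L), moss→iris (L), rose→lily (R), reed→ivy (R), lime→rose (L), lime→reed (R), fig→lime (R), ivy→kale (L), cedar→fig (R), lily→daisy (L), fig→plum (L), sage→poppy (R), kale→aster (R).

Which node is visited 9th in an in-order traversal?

lime

In-order visits the left subtree, then the node, then the right subtree.
At cedar: go left to moss.
  At moss: go left to iris.
    iris is a leaf — visit iris.
  Visit moss.
  At moss: no right child.
Visit cedar.
At cedar: go right to fig.
  At fig: go left to plum.
    plum is a leaf — visit plum.
  Visit fig.
  At fig: go right to lime.
    At lime: go left to rose.
      At rose: no left child.
      Visit rose.
      At rose: go right to lily.
        At lily: go left to daisy.
          daisy is a leaf — visit daisy.
        Visit lily.
        At lily: no right child.
    Visit lime.
    At lime: go right to reed.
      At reed: go left to sage.
        At sage: no left child.
        Visit sage.
        At sage: go right to poppy.
          poppy is a leaf — visit poppy.
      Visit reed.
      At reed: go right to ivy.
        At ivy: go left to kale.
          At kale: go left to ash.
            ash is a leaf — visit ash.
          Visit kale.
          At kale: go right to aster.
            aster is a leaf — visit aster.
        Visit ivy.
        At ivy: no right child.
Full in-order sequence: iris, moss, cedar, plum, fig, rose, daisy, lily, lime, sage, poppy, reed, ash, kale, aster, ivy.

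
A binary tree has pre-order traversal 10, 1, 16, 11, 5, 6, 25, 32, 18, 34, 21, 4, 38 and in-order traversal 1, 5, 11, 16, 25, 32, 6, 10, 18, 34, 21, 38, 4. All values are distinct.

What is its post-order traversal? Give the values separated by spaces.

The first element of pre-order is the root; it splits in-order into left and right subtrees.
Root 10: left subtree has 7 nodes {1, 5, 11, 16, 25, 32, 6}, right has 5 {18, 34, 21, 38, 4}.
  Root 1: left subtree has 0 nodes { }, right has 6 {5, 11, 16, 25, 32, 6}.
    Root 16: left subtree has 2 nodes {5, 11}, right has 3 {25, 32, 6}.
      Root 11: left subtree has 1 node {5}, right has 0 { }.
      Root 6: left subtree has 2 nodes {25, 32}, right has 0 { }.
        Root 25: left subtree has 0 nodes { }, right has 1 {32}.
  Root 18: left subtree has 0 nodes { }, right has 4 {34, 21, 38, 4}.
    Root 34: left subtree has 0 nodes { }, right has 3 {21, 38, 4}.
      Root 21: left subtree has 0 nodes { }, right has 2 {38, 4}.
        Root 4: left subtree has 1 node {38}, right has 0 { }.

5 11 32 25 6 16 1 38 4 21 34 18 10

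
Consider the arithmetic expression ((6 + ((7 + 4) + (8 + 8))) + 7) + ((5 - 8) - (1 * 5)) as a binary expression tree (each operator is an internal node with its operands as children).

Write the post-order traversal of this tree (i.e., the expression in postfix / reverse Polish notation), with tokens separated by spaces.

6 7 4 + 8 8 + + + 7 + 5 8 - 1 5 * - +

Post-order on an expression tree gives postfix notation: for each operator, emit left operand, right operand, then the operator.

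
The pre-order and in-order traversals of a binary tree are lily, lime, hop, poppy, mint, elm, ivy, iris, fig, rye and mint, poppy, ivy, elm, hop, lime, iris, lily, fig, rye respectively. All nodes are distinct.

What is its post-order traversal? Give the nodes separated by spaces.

The first element of pre-order is the root; it splits in-order into left and right subtrees.
Root lily: left subtree has 7 nodes {mint, poppy, ivy, elm, hop, lime, iris}, right has 2 {fig, rye}.
  Root lime: left subtree has 5 nodes {mint, poppy, ivy, elm, hop}, right has 1 {iris}.
    Root hop: left subtree has 4 nodes {mint, poppy, ivy, elm}, right has 0 { }.
      Root poppy: left subtree has 1 node {mint}, right has 2 {ivy, elm}.
        Root elm: left subtree has 1 node {ivy}, right has 0 { }.
  Root fig: left subtree has 0 nodes { }, right has 1 {rye}.

mint ivy elm poppy hop iris lime rye fig lily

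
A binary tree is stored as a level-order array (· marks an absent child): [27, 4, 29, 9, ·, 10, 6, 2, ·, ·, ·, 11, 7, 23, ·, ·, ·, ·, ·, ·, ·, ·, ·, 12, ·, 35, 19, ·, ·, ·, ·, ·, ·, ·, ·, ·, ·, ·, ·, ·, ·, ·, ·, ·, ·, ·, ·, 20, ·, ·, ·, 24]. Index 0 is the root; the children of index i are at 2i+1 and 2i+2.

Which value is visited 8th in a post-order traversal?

35

Post-order visits the left subtree, then the right subtree, then the node.
At 27: go left to 4.
  At 4: go left to 9.
    At 9: go left to 2.
      2 is a leaf — visit 2.
    At 9: no right child.
    Visit 9.
  At 4: no right child.
  Visit 4.
At 27: go right to 29.
  At 29: go left to 10.
    At 10: go left to 11.
      At 11: go left to 12.
        At 12: go left to 20.
          20 is a leaf — visit 20.
        At 12: no right child.
        Visit 12.
      At 11: no right child.
      Visit 11.
    At 10: go right to 7.
      At 7: go left to 35.
        At 35: go left to 24.
          24 is a leaf — visit 24.
        At 35: no right child.
        Visit 35.
      At 7: go right to 19.
        19 is a leaf — visit 19.
      Visit 7.
    Visit 10.
  At 29: go right to 6.
    At 6: go left to 23.
      23 is a leaf — visit 23.
    At 6: no right child.
    Visit 6.
  Visit 29.
Visit 27.
Full post-order sequence: 2, 9, 4, 20, 12, 11, 24, 35, 19, 7, 10, 23, 6, 29, 27.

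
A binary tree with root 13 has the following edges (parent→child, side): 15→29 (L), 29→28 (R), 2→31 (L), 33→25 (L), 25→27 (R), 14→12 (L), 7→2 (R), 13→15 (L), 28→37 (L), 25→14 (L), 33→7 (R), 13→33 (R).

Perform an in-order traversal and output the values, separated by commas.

In-order visits the left subtree, then the node, then the right subtree.
At 13: go left to 15.
  At 15: go left to 29.
    At 29: no left child.
    Visit 29.
    At 29: go right to 28.
      At 28: go left to 37.
        37 is a leaf — visit 37.
      Visit 28.
      At 28: no right child.
  Visit 15.
  At 15: no right child.
Visit 13.
At 13: go right to 33.
  At 33: go left to 25.
    At 25: go left to 14.
      At 14: go left to 12.
        12 is a leaf — visit 12.
      Visit 14.
      At 14: no right child.
    Visit 25.
    At 25: go right to 27.
      27 is a leaf — visit 27.
  Visit 33.
  At 33: go right to 7.
    At 7: no left child.
    Visit 7.
    At 7: go right to 2.
      At 2: go left to 31.
        31 is a leaf — visit 31.
      Visit 2.
      At 2: no right child.

29, 37, 28, 15, 13, 12, 14, 25, 27, 33, 7, 31, 2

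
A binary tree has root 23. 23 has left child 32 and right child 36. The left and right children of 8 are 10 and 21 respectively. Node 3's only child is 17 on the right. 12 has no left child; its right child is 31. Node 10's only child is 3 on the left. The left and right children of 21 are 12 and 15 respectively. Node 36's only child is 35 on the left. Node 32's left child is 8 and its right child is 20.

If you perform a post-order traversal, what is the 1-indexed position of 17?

Post-order visits the left subtree, then the right subtree, then the node.
At 23: go left to 32.
  At 32: go left to 8.
    At 8: go left to 10.
      At 10: go left to 3.
        At 3: no left child.
        At 3: go right to 17.
          17 is a leaf — visit 17.
        Visit 3.
      At 10: no right child.
      Visit 10.
    At 8: go right to 21.
      At 21: go left to 12.
        At 12: no left child.
        At 12: go right to 31.
          31 is a leaf — visit 31.
        Visit 12.
      At 21: go right to 15.
        15 is a leaf — visit 15.
      Visit 21.
    Visit 8.
  At 32: go right to 20.
    20 is a leaf — visit 20.
  Visit 32.
At 23: go right to 36.
  At 36: go left to 35.
    35 is a leaf — visit 35.
  At 36: no right child.
  Visit 36.
Visit 23.
Full post-order sequence: 17, 3, 10, 31, 12, 15, 21, 8, 20, 32, 35, 36, 23.

1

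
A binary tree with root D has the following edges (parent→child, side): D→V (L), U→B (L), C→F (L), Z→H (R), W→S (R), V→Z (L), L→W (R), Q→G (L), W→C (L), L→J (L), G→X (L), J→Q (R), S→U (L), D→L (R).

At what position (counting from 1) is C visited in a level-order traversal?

9

Level-order visits nodes level by level from the root, left to right within each level.
Level 0: D
Level 1: V, L
Level 2: Z, J, W
Level 3: H, Q, C, S
Level 4: G, F, U
Level 5: X, B
Full level-order sequence: D, V, L, Z, J, W, H, Q, C, S, G, F, U, X, B.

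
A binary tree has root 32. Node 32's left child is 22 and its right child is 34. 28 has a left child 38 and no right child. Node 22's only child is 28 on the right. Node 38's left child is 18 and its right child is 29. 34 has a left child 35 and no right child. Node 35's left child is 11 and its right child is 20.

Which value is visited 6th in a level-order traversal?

Level-order visits nodes level by level from the root, left to right within each level.
Level 0: 32
Level 1: 22, 34
Level 2: 28, 35
Level 3: 38, 11, 20
Level 4: 18, 29
Full level-order sequence: 32, 22, 34, 28, 35, 38, 11, 20, 18, 29.

38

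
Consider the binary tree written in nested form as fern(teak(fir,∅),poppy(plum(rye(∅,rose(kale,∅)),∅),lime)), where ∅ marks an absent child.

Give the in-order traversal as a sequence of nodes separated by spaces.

In-order visits the left subtree, then the node, then the right subtree.
At fern: go left to teak.
  At teak: go left to fir.
    fir is a leaf — visit fir.
  Visit teak.
  At teak: no right child.
Visit fern.
At fern: go right to poppy.
  At poppy: go left to plum.
    At plum: go left to rye.
      At rye: no left child.
      Visit rye.
      At rye: go right to rose.
        At rose: go left to kale.
          kale is a leaf — visit kale.
        Visit rose.
        At rose: no right child.
    Visit plum.
    At plum: no right child.
  Visit poppy.
  At poppy: go right to lime.
    lime is a leaf — visit lime.

fir teak fern rye kale rose plum poppy lime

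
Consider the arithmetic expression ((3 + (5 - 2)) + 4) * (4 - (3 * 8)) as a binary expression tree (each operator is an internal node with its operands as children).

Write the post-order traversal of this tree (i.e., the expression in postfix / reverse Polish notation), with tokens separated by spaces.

3 5 2 - + 4 + 4 3 8 * - *

Post-order on an expression tree gives postfix notation: for each operator, emit left operand, right operand, then the operator.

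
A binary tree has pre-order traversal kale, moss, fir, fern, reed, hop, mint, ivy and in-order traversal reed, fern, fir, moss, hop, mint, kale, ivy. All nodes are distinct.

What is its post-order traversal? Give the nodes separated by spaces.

The first element of pre-order is the root; it splits in-order into left and right subtrees.
Root kale: left subtree has 6 nodes {reed, fern, fir, moss, hop, mint}, right has 1 {ivy}.
  Root moss: left subtree has 3 nodes {reed, fern, fir}, right has 2 {hop, mint}.
    Root fir: left subtree has 2 nodes {reed, fern}, right has 0 { }.
      Root fern: left subtree has 1 node {reed}, right has 0 { }.
    Root hop: left subtree has 0 nodes { }, right has 1 {mint}.

reed fern fir mint hop moss ivy kale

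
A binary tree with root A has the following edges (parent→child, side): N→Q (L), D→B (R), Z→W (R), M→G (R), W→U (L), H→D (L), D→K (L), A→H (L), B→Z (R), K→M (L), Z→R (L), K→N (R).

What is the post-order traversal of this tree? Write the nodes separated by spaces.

Post-order visits the left subtree, then the right subtree, then the node.
At A: go left to H.
  At H: go left to D.
    At D: go left to K.
      At K: go left to M.
        At M: no left child.
        At M: go right to G.
          G is a leaf — visit G.
        Visit M.
      At K: go right to N.
        At N: go left to Q.
          Q is a leaf — visit Q.
        At N: no right child.
        Visit N.
      Visit K.
    At D: go right to B.
      At B: no left child.
      At B: go right to Z.
        At Z: go left to R.
          R is a leaf — visit R.
        At Z: go right to W.
          At W: go left to U.
            U is a leaf — visit U.
          At W: no right child.
          Visit W.
        Visit Z.
      Visit B.
    Visit D.
  At H: no right child.
  Visit H.
At A: no right child.
Visit A.

G M Q N K R U W Z B D H A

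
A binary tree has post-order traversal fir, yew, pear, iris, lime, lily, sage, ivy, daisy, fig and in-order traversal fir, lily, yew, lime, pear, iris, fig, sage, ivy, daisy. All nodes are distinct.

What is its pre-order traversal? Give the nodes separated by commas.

fig, lily, fir, lime, yew, iris, pear, daisy, ivy, sage

The last element of post-order is the root; it splits in-order into left and right subtrees.
Root fig: left subtree has 6 nodes {fir, lily, yew, lime, pear, iris}, right has 3 {sage, ivy, daisy}.
  Root lily: left subtree has 1 node {fir}, right has 4 {yew, lime, pear, iris}.
    Root lime: left subtree has 1 node {yew}, right has 2 {pear, iris}.
      Root iris: left subtree has 1 node {pear}, right has 0 { }.
  Root daisy: left subtree has 2 nodes {sage, ivy}, right has 0 { }.
    Root ivy: left subtree has 1 node {sage}, right has 0 { }.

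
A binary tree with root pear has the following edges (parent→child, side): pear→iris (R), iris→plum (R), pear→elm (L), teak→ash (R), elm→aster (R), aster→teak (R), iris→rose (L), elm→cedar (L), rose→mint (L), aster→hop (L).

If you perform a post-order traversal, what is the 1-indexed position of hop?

2

Post-order visits the left subtree, then the right subtree, then the node.
At pear: go left to elm.
  At elm: go left to cedar.
    cedar is a leaf — visit cedar.
  At elm: go right to aster.
    At aster: go left to hop.
      hop is a leaf — visit hop.
    At aster: go right to teak.
      At teak: no left child.
      At teak: go right to ash.
        ash is a leaf — visit ash.
      Visit teak.
    Visit aster.
  Visit elm.
At pear: go right to iris.
  At iris: go left to rose.
    At rose: go left to mint.
      mint is a leaf — visit mint.
    At rose: no right child.
    Visit rose.
  At iris: go right to plum.
    plum is a leaf — visit plum.
  Visit iris.
Visit pear.
Full post-order sequence: cedar, hop, ash, teak, aster, elm, mint, rose, plum, iris, pear.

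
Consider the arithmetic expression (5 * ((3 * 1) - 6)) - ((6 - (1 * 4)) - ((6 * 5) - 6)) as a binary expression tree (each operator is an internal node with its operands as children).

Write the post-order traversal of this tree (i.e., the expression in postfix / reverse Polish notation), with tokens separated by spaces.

Post-order on an expression tree gives postfix notation: for each operator, emit left operand, right operand, then the operator.

5 3 1 * 6 - * 6 1 4 * - 6 5 * 6 - - -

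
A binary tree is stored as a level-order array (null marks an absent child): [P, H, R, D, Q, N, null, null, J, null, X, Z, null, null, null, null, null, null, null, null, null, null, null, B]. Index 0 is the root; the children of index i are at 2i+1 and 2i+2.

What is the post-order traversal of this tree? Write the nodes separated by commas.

Post-order visits the left subtree, then the right subtree, then the node.
At P: go left to H.
  At H: go left to D.
    At D: no left child.
    At D: go right to J.
      J is a leaf — visit J.
    Visit D.
  At H: go right to Q.
    At Q: no left child.
    At Q: go right to X.
      X is a leaf — visit X.
    Visit Q.
  Visit H.
At P: go right to R.
  At R: go left to N.
    At N: go left to Z.
      At Z: go left to B.
        B is a leaf — visit B.
      At Z: no right child.
      Visit Z.
    At N: no right child.
    Visit N.
  At R: no right child.
  Visit R.
Visit P.

J, D, X, Q, H, B, Z, N, R, P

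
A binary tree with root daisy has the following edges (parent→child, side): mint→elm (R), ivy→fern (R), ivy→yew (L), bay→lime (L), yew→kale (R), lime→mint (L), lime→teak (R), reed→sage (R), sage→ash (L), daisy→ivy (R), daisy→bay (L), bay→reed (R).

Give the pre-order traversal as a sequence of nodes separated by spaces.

Pre-order visits the node, then its left subtree, then its right subtree.
Visit daisy.
At daisy: go left to bay.
  Visit bay.
  At bay: go left to lime.
    Visit lime.
    At lime: go left to mint.
      Visit mint.
      At mint: no left child.
      At mint: go right to elm.
        elm is a leaf — visit elm.
    At lime: go right to teak.
      teak is a leaf — visit teak.
  At bay: go right to reed.
    Visit reed.
    At reed: no left child.
    At reed: go right to sage.
      Visit sage.
      At sage: go left to ash.
        ash is a leaf — visit ash.
      At sage: no right child.
At daisy: go right to ivy.
  Visit ivy.
  At ivy: go left to yew.
    Visit yew.
    At yew: no left child.
    At yew: go right to kale.
      kale is a leaf — visit kale.
  At ivy: go right to fern.
    fern is a leaf — visit fern.

daisy bay lime mint elm teak reed sage ash ivy yew kale fern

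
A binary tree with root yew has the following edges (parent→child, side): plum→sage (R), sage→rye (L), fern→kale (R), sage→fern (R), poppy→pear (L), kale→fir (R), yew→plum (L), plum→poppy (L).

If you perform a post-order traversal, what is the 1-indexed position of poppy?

Post-order visits the left subtree, then the right subtree, then the node.
At yew: go left to plum.
  At plum: go left to poppy.
    At poppy: go left to pear.
      pear is a leaf — visit pear.
    At poppy: no right child.
    Visit poppy.
  At plum: go right to sage.
    At sage: go left to rye.
      rye is a leaf — visit rye.
    At sage: go right to fern.
      At fern: no left child.
      At fern: go right to kale.
        At kale: no left child.
        At kale: go right to fir.
          fir is a leaf — visit fir.
        Visit kale.
      Visit fern.
    Visit sage.
  Visit plum.
At yew: no right child.
Visit yew.
Full post-order sequence: pear, poppy, rye, fir, kale, fern, sage, plum, yew.

2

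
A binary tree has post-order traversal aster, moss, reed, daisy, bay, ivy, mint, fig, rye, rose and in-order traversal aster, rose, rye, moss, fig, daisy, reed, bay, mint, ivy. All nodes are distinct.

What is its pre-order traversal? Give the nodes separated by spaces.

rose aster rye fig moss mint bay daisy reed ivy

The last element of post-order is the root; it splits in-order into left and right subtrees.
Root rose: left subtree has 1 node {aster}, right has 8 {rye, moss, fig, daisy, reed, bay, mint, ivy}.
  Root rye: left subtree has 0 nodes { }, right has 7 {moss, fig, daisy, reed, bay, mint, ivy}.
    Root fig: left subtree has 1 node {moss}, right has 5 {daisy, reed, bay, mint, ivy}.
      Root mint: left subtree has 3 nodes {daisy, reed, bay}, right has 1 {ivy}.
        Root bay: left subtree has 2 nodes {daisy, reed}, right has 0 { }.
          Root daisy: left subtree has 0 nodes { }, right has 1 {reed}.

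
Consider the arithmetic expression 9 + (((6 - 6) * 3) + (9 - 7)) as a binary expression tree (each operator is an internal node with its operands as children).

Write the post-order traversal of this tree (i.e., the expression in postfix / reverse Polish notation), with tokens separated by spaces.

9 6 6 - 3 * 9 7 - + +

Post-order on an expression tree gives postfix notation: for each operator, emit left operand, right operand, then the operator.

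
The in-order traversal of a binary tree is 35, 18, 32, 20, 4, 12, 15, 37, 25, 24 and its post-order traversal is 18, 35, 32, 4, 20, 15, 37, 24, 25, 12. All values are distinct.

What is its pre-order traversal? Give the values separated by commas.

The last element of post-order is the root; it splits in-order into left and right subtrees.
Root 12: left subtree has 5 nodes {35, 18, 32, 20, 4}, right has 4 {15, 37, 25, 24}.
  Root 20: left subtree has 3 nodes {35, 18, 32}, right has 1 {4}.
    Root 32: left subtree has 2 nodes {35, 18}, right has 0 { }.
      Root 35: left subtree has 0 nodes { }, right has 1 {18}.
  Root 25: left subtree has 2 nodes {15, 37}, right has 1 {24}.
    Root 37: left subtree has 1 node {15}, right has 0 { }.

12, 20, 32, 35, 18, 4, 25, 37, 15, 24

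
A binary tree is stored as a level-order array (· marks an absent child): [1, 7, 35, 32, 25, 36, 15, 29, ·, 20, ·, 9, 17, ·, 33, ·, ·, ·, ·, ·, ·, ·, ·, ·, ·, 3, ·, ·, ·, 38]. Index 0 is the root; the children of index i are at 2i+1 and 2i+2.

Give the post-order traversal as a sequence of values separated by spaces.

29 32 20 25 7 9 3 17 36 38 33 15 35 1

Post-order visits the left subtree, then the right subtree, then the node.
At 1: go left to 7.
  At 7: go left to 32.
    At 32: go left to 29.
      29 is a leaf — visit 29.
    At 32: no right child.
    Visit 32.
  At 7: go right to 25.
    At 25: go left to 20.
      20 is a leaf — visit 20.
    At 25: no right child.
    Visit 25.
  Visit 7.
At 1: go right to 35.
  At 35: go left to 36.
    At 36: go left to 9.
      9 is a leaf — visit 9.
    At 36: go right to 17.
      At 17: go left to 3.
        3 is a leaf — visit 3.
      At 17: no right child.
      Visit 17.
    Visit 36.
  At 35: go right to 15.
    At 15: no left child.
    At 15: go right to 33.
      At 33: go left to 38.
        38 is a leaf — visit 38.
      At 33: no right child.
      Visit 33.
    Visit 15.
  Visit 35.
Visit 1.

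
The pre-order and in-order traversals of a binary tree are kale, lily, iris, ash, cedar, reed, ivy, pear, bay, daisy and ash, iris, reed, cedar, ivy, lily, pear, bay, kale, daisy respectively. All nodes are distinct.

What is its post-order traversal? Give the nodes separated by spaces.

ash reed ivy cedar iris bay pear lily daisy kale

The first element of pre-order is the root; it splits in-order into left and right subtrees.
Root kale: left subtree has 8 nodes {ash, iris, reed, cedar, ivy, lily, pear, bay}, right has 1 {daisy}.
  Root lily: left subtree has 5 nodes {ash, iris, reed, cedar, ivy}, right has 2 {pear, bay}.
    Root iris: left subtree has 1 node {ash}, right has 3 {reed, cedar, ivy}.
      Root cedar: left subtree has 1 node {reed}, right has 1 {ivy}.
    Root pear: left subtree has 0 nodes { }, right has 1 {bay}.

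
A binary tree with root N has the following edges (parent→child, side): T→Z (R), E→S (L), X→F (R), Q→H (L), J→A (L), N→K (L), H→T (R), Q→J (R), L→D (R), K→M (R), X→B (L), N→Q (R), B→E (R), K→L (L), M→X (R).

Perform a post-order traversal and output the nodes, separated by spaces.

D L S E B F X M K Z T H A J Q N

Post-order visits the left subtree, then the right subtree, then the node.
At N: go left to K.
  At K: go left to L.
    At L: no left child.
    At L: go right to D.
      D is a leaf — visit D.
    Visit L.
  At K: go right to M.
    At M: no left child.
    At M: go right to X.
      At X: go left to B.
        At B: no left child.
        At B: go right to E.
          At E: go left to S.
            S is a leaf — visit S.
          At E: no right child.
          Visit E.
        Visit B.
      At X: go right to F.
        F is a leaf — visit F.
      Visit X.
    Visit M.
  Visit K.
At N: go right to Q.
  At Q: go left to H.
    At H: no left child.
    At H: go right to T.
      At T: no left child.
      At T: go right to Z.
        Z is a leaf — visit Z.
      Visit T.
    Visit H.
  At Q: go right to J.
    At J: go left to A.
      A is a leaf — visit A.
    At J: no right child.
    Visit J.
  Visit Q.
Visit N.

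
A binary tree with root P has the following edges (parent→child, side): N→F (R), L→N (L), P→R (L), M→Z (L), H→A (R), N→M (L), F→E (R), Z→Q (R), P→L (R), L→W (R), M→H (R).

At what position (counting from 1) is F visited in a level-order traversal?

7

Level-order visits nodes level by level from the root, left to right within each level.
Level 0: P
Level 1: R, L
Level 2: N, W
Level 3: M, F
Level 4: Z, H, E
Level 5: Q, A
Full level-order sequence: P, R, L, N, W, M, F, Z, H, E, Q, A.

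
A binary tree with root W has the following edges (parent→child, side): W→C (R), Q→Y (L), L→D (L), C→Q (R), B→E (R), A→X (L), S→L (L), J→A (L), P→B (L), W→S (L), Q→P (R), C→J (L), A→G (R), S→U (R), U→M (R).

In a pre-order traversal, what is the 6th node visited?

M

Pre-order visits the node, then its left subtree, then its right subtree.
Visit W.
At W: go left to S.
  Visit S.
  At S: go left to L.
    Visit L.
    At L: go left to D.
      D is a leaf — visit D.
    At L: no right child.
  At S: go right to U.
    Visit U.
    At U: no left child.
    At U: go right to M.
      M is a leaf — visit M.
At W: go right to C.
  Visit C.
  At C: go left to J.
    Visit J.
    At J: go left to A.
      Visit A.
      At A: go left to X.
        X is a leaf — visit X.
      At A: go right to G.
        G is a leaf — visit G.
    At J: no right child.
  At C: go right to Q.
    Visit Q.
    At Q: go left to Y.
      Y is a leaf — visit Y.
    At Q: go right to P.
      Visit P.
      At P: go left to B.
        Visit B.
        At B: no left child.
        At B: go right to E.
          E is a leaf — visit E.
      At P: no right child.
Full pre-order sequence: W, S, L, D, U, M, C, J, A, X, G, Q, Y, P, B, E.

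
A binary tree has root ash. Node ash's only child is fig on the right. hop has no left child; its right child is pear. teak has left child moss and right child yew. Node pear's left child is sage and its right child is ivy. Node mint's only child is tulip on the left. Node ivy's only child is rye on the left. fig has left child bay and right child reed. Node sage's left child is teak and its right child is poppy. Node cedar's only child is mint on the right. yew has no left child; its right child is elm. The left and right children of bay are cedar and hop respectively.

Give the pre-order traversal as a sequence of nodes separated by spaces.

Pre-order visits the node, then its left subtree, then its right subtree.
Visit ash.
At ash: no left child.
At ash: go right to fig.
  Visit fig.
  At fig: go left to bay.
    Visit bay.
    At bay: go left to cedar.
      Visit cedar.
      At cedar: no left child.
      At cedar: go right to mint.
        Visit mint.
        At mint: go left to tulip.
          tulip is a leaf — visit tulip.
        At mint: no right child.
    At bay: go right to hop.
      Visit hop.
      At hop: no left child.
      At hop: go right to pear.
        Visit pear.
        At pear: go left to sage.
          Visit sage.
          At sage: go left to teak.
            Visit teak.
            At teak: go left to moss.
              moss is a leaf — visit moss.
            At teak: go right to yew.
              Visit yew.
              At yew: no left child.
              At yew: go right to elm.
                elm is a leaf — visit elm.
          At sage: go right to poppy.
            poppy is a leaf — visit poppy.
        At pear: go right to ivy.
          Visit ivy.
          At ivy: go left to rye.
            rye is a leaf — visit rye.
          At ivy: no right child.
  At fig: go right to reed.
    reed is a leaf — visit reed.

ash fig bay cedar mint tulip hop pear sage teak moss yew elm poppy ivy rye reed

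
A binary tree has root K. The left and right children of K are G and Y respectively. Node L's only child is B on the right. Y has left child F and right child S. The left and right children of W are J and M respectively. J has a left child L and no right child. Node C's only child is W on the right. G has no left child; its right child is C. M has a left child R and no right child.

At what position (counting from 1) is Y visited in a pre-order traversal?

Pre-order visits the node, then its left subtree, then its right subtree.
Visit K.
At K: go left to G.
  Visit G.
  At G: no left child.
  At G: go right to C.
    Visit C.
    At C: no left child.
    At C: go right to W.
      Visit W.
      At W: go left to J.
        Visit J.
        At J: go left to L.
          Visit L.
          At L: no left child.
          At L: go right to B.
            B is a leaf — visit B.
        At J: no right child.
      At W: go right to M.
        Visit M.
        At M: go left to R.
          R is a leaf — visit R.
        At M: no right child.
At K: go right to Y.
  Visit Y.
  At Y: go left to F.
    F is a leaf — visit F.
  At Y: go right to S.
    S is a leaf — visit S.
Full pre-order sequence: K, G, C, W, J, L, B, M, R, Y, F, S.

10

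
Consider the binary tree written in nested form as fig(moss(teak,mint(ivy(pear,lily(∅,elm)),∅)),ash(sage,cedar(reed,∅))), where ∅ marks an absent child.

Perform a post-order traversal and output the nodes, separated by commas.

teak, pear, elm, lily, ivy, mint, moss, sage, reed, cedar, ash, fig

Post-order visits the left subtree, then the right subtree, then the node.
At fig: go left to moss.
  At moss: go left to teak.
    teak is a leaf — visit teak.
  At moss: go right to mint.
    At mint: go left to ivy.
      At ivy: go left to pear.
        pear is a leaf — visit pear.
      At ivy: go right to lily.
        At lily: no left child.
        At lily: go right to elm.
          elm is a leaf — visit elm.
        Visit lily.
      Visit ivy.
    At mint: no right child.
    Visit mint.
  Visit moss.
At fig: go right to ash.
  At ash: go left to sage.
    sage is a leaf — visit sage.
  At ash: go right to cedar.
    At cedar: go left to reed.
      reed is a leaf — visit reed.
    At cedar: no right child.
    Visit cedar.
  Visit ash.
Visit fig.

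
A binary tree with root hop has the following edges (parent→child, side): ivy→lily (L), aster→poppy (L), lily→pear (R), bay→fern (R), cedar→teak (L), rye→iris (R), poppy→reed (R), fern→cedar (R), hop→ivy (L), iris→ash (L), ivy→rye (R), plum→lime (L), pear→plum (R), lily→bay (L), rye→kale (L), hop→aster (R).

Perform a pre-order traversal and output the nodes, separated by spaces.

Pre-order visits the node, then its left subtree, then its right subtree.
Visit hop.
At hop: go left to ivy.
  Visit ivy.
  At ivy: go left to lily.
    Visit lily.
    At lily: go left to bay.
      Visit bay.
      At bay: no left child.
      At bay: go right to fern.
        Visit fern.
        At fern: no left child.
        At fern: go right to cedar.
          Visit cedar.
          At cedar: go left to teak.
            teak is a leaf — visit teak.
          At cedar: no right child.
    At lily: go right to pear.
      Visit pear.
      At pear: no left child.
      At pear: go right to plum.
        Visit plum.
        At plum: go left to lime.
          lime is a leaf — visit lime.
        At plum: no right child.
  At ivy: go right to rye.
    Visit rye.
    At rye: go left to kale.
      kale is a leaf — visit kale.
    At rye: go right to iris.
      Visit iris.
      At iris: go left to ash.
        ash is a leaf — visit ash.
      At iris: no right child.
At hop: go right to aster.
  Visit aster.
  At aster: go left to poppy.
    Visit poppy.
    At poppy: no left child.
    At poppy: go right to reed.
      reed is a leaf — visit reed.
  At aster: no right child.

hop ivy lily bay fern cedar teak pear plum lime rye kale iris ash aster poppy reed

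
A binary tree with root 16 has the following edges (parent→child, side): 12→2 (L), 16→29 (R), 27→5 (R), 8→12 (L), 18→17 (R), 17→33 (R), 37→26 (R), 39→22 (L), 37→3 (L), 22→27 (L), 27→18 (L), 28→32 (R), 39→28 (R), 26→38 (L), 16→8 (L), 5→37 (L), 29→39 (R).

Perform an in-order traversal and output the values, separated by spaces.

2 12 8 16 29 18 17 33 27 3 37 38 26 5 22 39 28 32

In-order visits the left subtree, then the node, then the right subtree.
At 16: go left to 8.
  At 8: go left to 12.
    At 12: go left to 2.
      2 is a leaf — visit 2.
    Visit 12.
    At 12: no right child.
  Visit 8.
  At 8: no right child.
Visit 16.
At 16: go right to 29.
  At 29: no left child.
  Visit 29.
  At 29: go right to 39.
    At 39: go left to 22.
      At 22: go left to 27.
        At 27: go left to 18.
          At 18: no left child.
          Visit 18.
          At 18: go right to 17.
            At 17: no left child.
            Visit 17.
            At 17: go right to 33.
              33 is a leaf — visit 33.
        Visit 27.
        At 27: go right to 5.
          At 5: go left to 37.
            At 37: go left to 3.
              3 is a leaf — visit 3.
            Visit 37.
            At 37: go right to 26.
              At 26: go left to 38.
                38 is a leaf — visit 38.
              Visit 26.
              At 26: no right child.
          Visit 5.
          At 5: no right child.
      Visit 22.
      At 22: no right child.
    Visit 39.
    At 39: go right to 28.
      At 28: no left child.
      Visit 28.
      At 28: go right to 32.
        32 is a leaf — visit 32.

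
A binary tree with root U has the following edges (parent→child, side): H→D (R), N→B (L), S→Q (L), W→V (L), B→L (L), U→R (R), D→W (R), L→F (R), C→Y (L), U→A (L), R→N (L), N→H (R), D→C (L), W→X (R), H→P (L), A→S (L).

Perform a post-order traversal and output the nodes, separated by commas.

Post-order visits the left subtree, then the right subtree, then the node.
At U: go left to A.
  At A: go left to S.
    At S: go left to Q.
      Q is a leaf — visit Q.
    At S: no right child.
    Visit S.
  At A: no right child.
  Visit A.
At U: go right to R.
  At R: go left to N.
    At N: go left to B.
      At B: go left to L.
        At L: no left child.
        At L: go right to F.
          F is a leaf — visit F.
        Visit L.
      At B: no right child.
      Visit B.
    At N: go right to H.
      At H: go left to P.
        P is a leaf — visit P.
      At H: go right to D.
        At D: go left to C.
          At C: go left to Y.
            Y is a leaf — visit Y.
          At C: no right child.
          Visit C.
        At D: go right to W.
          At W: go left to V.
            V is a leaf — visit V.
          At W: go right to X.
            X is a leaf — visit X.
          Visit W.
        Visit D.
      Visit H.
    Visit N.
  At R: no right child.
  Visit R.
Visit U.

Q, S, A, F, L, B, P, Y, C, V, X, W, D, H, N, R, U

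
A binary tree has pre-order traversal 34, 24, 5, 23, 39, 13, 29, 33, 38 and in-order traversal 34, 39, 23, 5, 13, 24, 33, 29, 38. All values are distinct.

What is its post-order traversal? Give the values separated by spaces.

The first element of pre-order is the root; it splits in-order into left and right subtrees.
Root 34: left subtree has 0 nodes { }, right has 8 {39, 23, 5, 13, 24, 33, 29, 38}.
  Root 24: left subtree has 4 nodes {39, 23, 5, 13}, right has 3 {33, 29, 38}.
    Root 5: left subtree has 2 nodes {39, 23}, right has 1 {13}.
      Root 23: left subtree has 1 node {39}, right has 0 { }.
    Root 29: left subtree has 1 node {33}, right has 1 {38}.

39 23 13 5 33 38 29 24 34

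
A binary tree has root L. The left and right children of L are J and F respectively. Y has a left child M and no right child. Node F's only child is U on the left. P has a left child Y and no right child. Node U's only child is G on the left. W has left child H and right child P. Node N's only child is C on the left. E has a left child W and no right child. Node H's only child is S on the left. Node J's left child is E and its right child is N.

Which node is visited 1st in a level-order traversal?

L

Level-order visits nodes level by level from the root, left to right within each level.
Level 0: L
Level 1: J, F
Level 2: E, N, U
Level 3: W, C, G
Level 4: H, P
Level 5: S, Y
Level 6: M
Full level-order sequence: L, J, F, E, N, U, W, C, G, H, P, S, Y, M.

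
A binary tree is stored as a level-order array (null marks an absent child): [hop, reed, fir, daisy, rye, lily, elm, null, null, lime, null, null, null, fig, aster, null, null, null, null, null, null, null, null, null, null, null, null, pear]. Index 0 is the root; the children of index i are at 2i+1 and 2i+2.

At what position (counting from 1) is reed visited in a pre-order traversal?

Pre-order visits the node, then its left subtree, then its right subtree.
Visit hop.
At hop: go left to reed.
  Visit reed.
  At reed: go left to daisy.
    daisy is a leaf — visit daisy.
  At reed: go right to rye.
    Visit rye.
    At rye: go left to lime.
      lime is a leaf — visit lime.
    At rye: no right child.
At hop: go right to fir.
  Visit fir.
  At fir: go left to lily.
    lily is a leaf — visit lily.
  At fir: go right to elm.
    Visit elm.
    At elm: go left to fig.
      Visit fig.
      At fig: go left to pear.
        pear is a leaf — visit pear.
      At fig: no right child.
    At elm: go right to aster.
      aster is a leaf — visit aster.
Full pre-order sequence: hop, reed, daisy, rye, lime, fir, lily, elm, fig, pear, aster.

2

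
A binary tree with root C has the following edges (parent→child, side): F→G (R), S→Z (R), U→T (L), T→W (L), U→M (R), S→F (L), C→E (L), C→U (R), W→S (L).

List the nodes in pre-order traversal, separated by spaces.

C E U T W S F G Z M

Pre-order visits the node, then its left subtree, then its right subtree.
Visit C.
At C: go left to E.
  E is a leaf — visit E.
At C: go right to U.
  Visit U.
  At U: go left to T.
    Visit T.
    At T: go left to W.
      Visit W.
      At W: go left to S.
        Visit S.
        At S: go left to F.
          Visit F.
          At F: no left child.
          At F: go right to G.
            G is a leaf — visit G.
        At S: go right to Z.
          Z is a leaf — visit Z.
      At W: no right child.
    At T: no right child.
  At U: go right to M.
    M is a leaf — visit M.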